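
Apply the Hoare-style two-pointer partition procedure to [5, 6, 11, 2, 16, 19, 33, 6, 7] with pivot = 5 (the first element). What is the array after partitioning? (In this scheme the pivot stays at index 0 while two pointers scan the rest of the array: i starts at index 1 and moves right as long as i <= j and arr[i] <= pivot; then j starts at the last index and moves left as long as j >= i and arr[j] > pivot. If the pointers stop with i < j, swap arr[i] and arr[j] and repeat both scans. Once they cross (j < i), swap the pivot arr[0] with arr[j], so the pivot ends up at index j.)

Hoare-style two-pointer partition with pivot = 5:

Initial array: [5, 6, 11, 2, 16, 19, 33, 6, 7]

Pointers start at i = 1, j = 8.
i stops at index 1 (arr[1]=6 > 5), j stops at index 3 (arr[3]=2 <= 5): swap arr[1] and arr[3], array becomes [5, 2, 11, 6, 16, 19, 33, 6, 7]
i ends at 2, j ends at 1: the pointers have crossed (j < i), so scanning stops.

Swap pivot arr[0] with arr[1] to place pivot at position 1: [2, 5, 11, 6, 16, 19, 33, 6, 7]
Pivot position: 1

After partitioning with pivot 5, the array becomes [2, 5, 11, 6, 16, 19, 33, 6, 7]. The pivot is placed at index 1. All elements to the left of the pivot are <= 5, and all elements to the right are > 5.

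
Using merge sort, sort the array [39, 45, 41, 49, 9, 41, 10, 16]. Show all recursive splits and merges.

Merge sort trace:

Split: [39, 45, 41, 49, 9, 41, 10, 16] -> [39, 45, 41, 49] and [9, 41, 10, 16]
  Split: [39, 45, 41, 49] -> [39, 45] and [41, 49]
    Split: [39, 45] -> [39] and [45]
    Merge: [39] + [45] -> [39, 45]
    Split: [41, 49] -> [41] and [49]
    Merge: [41] + [49] -> [41, 49]
  Merge: [39, 45] + [41, 49] -> [39, 41, 45, 49]
  Split: [9, 41, 10, 16] -> [9, 41] and [10, 16]
    Split: [9, 41] -> [9] and [41]
    Merge: [9] + [41] -> [9, 41]
    Split: [10, 16] -> [10] and [16]
    Merge: [10] + [16] -> [10, 16]
  Merge: [9, 41] + [10, 16] -> [9, 10, 16, 41]
Merge: [39, 41, 45, 49] + [9, 10, 16, 41] -> [9, 10, 16, 39, 41, 41, 45, 49]

Final sorted array: [9, 10, 16, 39, 41, 41, 45, 49]

The merge sort proceeds by recursively splitting the array and merging sorted halves.
After all merges, the sorted array is [9, 10, 16, 39, 41, 41, 45, 49].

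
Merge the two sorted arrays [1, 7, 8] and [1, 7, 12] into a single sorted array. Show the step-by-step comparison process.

Merging process:

Compare 1 vs 1: take 1 from left. Merged: [1]
Compare 7 vs 1: take 1 from right. Merged: [1, 1]
Compare 7 vs 7: take 7 from left. Merged: [1, 1, 7]
Compare 8 vs 7: take 7 from right. Merged: [1, 1, 7, 7]
Compare 8 vs 12: take 8 from left. Merged: [1, 1, 7, 7, 8]
Append remaining from right: [12]. Merged: [1, 1, 7, 7, 8, 12]

Final merged array: [1, 1, 7, 7, 8, 12]
Total comparisons: 5

The merged array is [1, 1, 7, 7, 8, 12], requiring 5 comparisons. The merge step runs in O(n) time where n is the total number of elements.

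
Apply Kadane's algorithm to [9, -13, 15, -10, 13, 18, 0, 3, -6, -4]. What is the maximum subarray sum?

Using Kadane's algorithm on [9, -13, 15, -10, 13, 18, 0, 3, -6, -4]:

Scanning through the array:
Position 1 (value -13): max_ending_here = -4, max_so_far = 9
Position 2 (value 15): max_ending_here = 15, max_so_far = 15
Position 3 (value -10): max_ending_here = 5, max_so_far = 15
Position 4 (value 13): max_ending_here = 18, max_so_far = 18
Position 5 (value 18): max_ending_here = 36, max_so_far = 36
Position 6 (value 0): max_ending_here = 36, max_so_far = 36
Position 7 (value 3): max_ending_here = 39, max_so_far = 39
Position 8 (value -6): max_ending_here = 33, max_so_far = 39
Position 9 (value -4): max_ending_here = 29, max_so_far = 39

Maximum subarray: [15, -10, 13, 18, 0, 3]
Maximum sum: 39

The maximum subarray is [15, -10, 13, 18, 0, 3] with sum 39. This subarray runs from index 2 to index 7.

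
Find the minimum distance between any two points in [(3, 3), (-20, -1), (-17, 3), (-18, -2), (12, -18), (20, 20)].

Computing all pairwise distances among 6 points:

d((3, 3), (-20, -1)) = 23.3452
d((3, 3), (-17, 3)) = 20.0
d((3, 3), (-18, -2)) = 21.587
d((3, 3), (12, -18)) = 22.8473
d((3, 3), (20, 20)) = 24.0416
d((-20, -1), (-17, 3)) = 5.0
d((-20, -1), (-18, -2)) = 2.2361 <-- minimum
d((-20, -1), (12, -18)) = 36.2353
d((-20, -1), (20, 20)) = 45.1774
d((-17, 3), (-18, -2)) = 5.099
d((-17, 3), (12, -18)) = 35.805
d((-17, 3), (20, 20)) = 40.7185
d((-18, -2), (12, -18)) = 34.0
d((-18, -2), (20, 20)) = 43.909
d((12, -18), (20, 20)) = 38.833

Closest pair: (-20, -1) and (-18, -2) with distance 2.2361

The closest pair is (-20, -1) and (-18, -2) with Euclidean distance 2.2361. For 6 points, brute-force pairwise comparison is shown above. For large n, the divide-and-conquer algorithm (sort by x, recurse on halves, check the dividing strip) achieves O(n log n).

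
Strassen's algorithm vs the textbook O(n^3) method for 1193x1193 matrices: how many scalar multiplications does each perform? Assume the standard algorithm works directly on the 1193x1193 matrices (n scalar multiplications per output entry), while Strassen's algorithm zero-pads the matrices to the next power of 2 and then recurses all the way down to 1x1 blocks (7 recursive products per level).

Matrix multiplication for 1193x1193 matrices:

Strassen's algorithm requires power-of-2 dimensions. Pad 1193x1193 to 2048x2048 (next power of 2).

Standard algorithm: 1193^3 = 1697936057 multiplications
Strassen's algorithm: 7^(log2(2048)) = 7^11 = 1977326743 multiplications
Difference: 1697936057 - 1977326743 = -279390686 (Strassen uses MORE here due to padding overhead — for small or just-over-power-of-2 n, padding can outweigh the per-level savings)

Standard: 1697936057 multiplications (1193^3). Strassen: 1977326743 multiplications (7^11, after padding to 2048x2048). Strassen reduces 8 recursive multiplications to 7 at each level.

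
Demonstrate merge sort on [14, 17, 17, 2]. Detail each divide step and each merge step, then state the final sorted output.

Merge sort trace:

Split: [14, 17, 17, 2] -> [14, 17] and [17, 2]
  Split: [14, 17] -> [14] and [17]
  Merge: [14] + [17] -> [14, 17]
  Split: [17, 2] -> [17] and [2]
  Merge: [17] + [2] -> [2, 17]
Merge: [14, 17] + [2, 17] -> [2, 14, 17, 17]

Final sorted array: [2, 14, 17, 17]

The merge sort proceeds by recursively splitting the array and merging sorted halves.
After all merges, the sorted array is [2, 14, 17, 17].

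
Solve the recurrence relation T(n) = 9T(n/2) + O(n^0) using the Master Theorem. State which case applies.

Master Theorem for T(n) = 9T(n/2) + O(n^0):

a = 9, b = 2, c = 0
log_b(a) = log_2(9) = 3.1699

Case 1: c = 0 < log_2(9) = 3.1699
T(n) = O(n^(log_2 9))

For T(n) = 9T(n/2) + O(n^0): log_2(9) = 3.1699. This is Case 1 of the Master Theorem (c < log_b(a), work dominated by leaves), giving O(n^(log_2 9)).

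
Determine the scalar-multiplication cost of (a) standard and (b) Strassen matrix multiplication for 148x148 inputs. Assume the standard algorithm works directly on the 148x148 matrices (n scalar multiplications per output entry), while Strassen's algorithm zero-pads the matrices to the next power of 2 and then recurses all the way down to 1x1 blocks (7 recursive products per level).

Matrix multiplication for 148x148 matrices:

Strassen's algorithm requires power-of-2 dimensions. Pad 148x148 to 256x256 (next power of 2).

Standard algorithm: 148^3 = 3241792 multiplications
Strassen's algorithm: 7^(log2(256)) = 7^8 = 5764801 multiplications
Difference: 3241792 - 5764801 = -2523009 (Strassen uses MORE here due to padding overhead — for small or just-over-power-of-2 n, padding can outweigh the per-level savings)

Standard: 3241792 multiplications (148^3). Strassen: 5764801 multiplications (7^8, after padding to 256x256). Strassen reduces 8 recursive multiplications to 7 at each level.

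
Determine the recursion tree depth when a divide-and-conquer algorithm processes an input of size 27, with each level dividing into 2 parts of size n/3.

For divide and conquer with division factor 3:

Problem sizes at each level:
Level 0: 27
Level 1: 9
Level 2: 3
Level 3: 1

The root is level 0 and the size-1 base case is level 3 (the tree spans levels 0 through 3, i.e. 4 levels counting the root), so the depth is the number of divisions: log_3(27) = 3

The recursion tree depth is log_3(27) = 3. At each level, the problem size is divided by 3, so it takes 3 divisions to reduce to a base case of size 1. The algorithm makes 2 recursive calls at each level.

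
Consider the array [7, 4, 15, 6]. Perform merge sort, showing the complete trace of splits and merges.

Merge sort trace:

Split: [7, 4, 15, 6] -> [7, 4] and [15, 6]
  Split: [7, 4] -> [7] and [4]
  Merge: [7] + [4] -> [4, 7]
  Split: [15, 6] -> [15] and [6]
  Merge: [15] + [6] -> [6, 15]
Merge: [4, 7] + [6, 15] -> [4, 6, 7, 15]

Final sorted array: [4, 6, 7, 15]

The merge sort proceeds by recursively splitting the array and merging sorted halves.
After all merges, the sorted array is [4, 6, 7, 15].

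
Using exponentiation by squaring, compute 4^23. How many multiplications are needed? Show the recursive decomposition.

Computing 4^23 by squaring (build up from 4^1; each line after the first costs one multiplication):

4^1 = 4
4^2 = (4^1)^2 = 4^2 = 16
4^4 = (4^2)^2 = 16^2 = 256
4^5 = 4 * 4^4 = 4 * 256 = 1024
4^10 = (4^5)^2 = 1024^2 = 1048576
4^11 = 4 * 4^10 = 4 * 1048576 = 4194304
4^22 = (4^11)^2 = 4194304^2 = 17592186044416
4^23 = 4 * 4^22 = 4 * 17592186044416 = 70368744177664

Result: 70368744177664
Multiplications needed: 7 (7 lines after 4^1)

4^23 = 70368744177664. Using exponentiation by squaring, this requires 7 multiplications. The key idea: if the exponent is even, square the half-power; if odd, multiply by the base once.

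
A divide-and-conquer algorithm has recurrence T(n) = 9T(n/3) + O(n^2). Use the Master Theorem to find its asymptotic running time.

Master Theorem for T(n) = 9T(n/3) + O(n^2):

a = 9, b = 3, c = 2
log_b(a) = log_3(9) = 2.0000

Case 2: c = 2 = log_3(9) = 2.0000
T(n) = O(n^2 log n) = O(n^2 log n)

For T(n) = 9T(n/3) + O(n^2): log_3(9) = 2.0000. This is Case 2 of the Master Theorem (c = log_b(a), equal work at all levels), giving O(n^2 log n).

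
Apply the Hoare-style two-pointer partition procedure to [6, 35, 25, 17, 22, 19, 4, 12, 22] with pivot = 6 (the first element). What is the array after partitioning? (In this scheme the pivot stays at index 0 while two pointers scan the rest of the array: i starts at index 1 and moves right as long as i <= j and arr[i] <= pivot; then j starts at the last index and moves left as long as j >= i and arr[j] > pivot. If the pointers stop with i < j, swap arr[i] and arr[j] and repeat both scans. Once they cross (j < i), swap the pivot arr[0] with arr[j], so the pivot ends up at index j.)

Hoare-style two-pointer partition with pivot = 6:

Initial array: [6, 35, 25, 17, 22, 19, 4, 12, 22]

Pointers start at i = 1, j = 8.
i stops at index 1 (arr[1]=35 > 6), j stops at index 6 (arr[6]=4 <= 6): swap arr[1] and arr[6], array becomes [6, 4, 25, 17, 22, 19, 35, 12, 22]
i ends at 2, j ends at 1: the pointers have crossed (j < i), so scanning stops.

Swap pivot arr[0] with arr[1] to place pivot at position 1: [4, 6, 25, 17, 22, 19, 35, 12, 22]
Pivot position: 1

After partitioning with pivot 6, the array becomes [4, 6, 25, 17, 22, 19, 35, 12, 22]. The pivot is placed at index 1. All elements to the left of the pivot are <= 6, and all elements to the right are > 6.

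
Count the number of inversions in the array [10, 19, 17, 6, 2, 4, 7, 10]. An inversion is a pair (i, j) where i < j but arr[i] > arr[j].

Finding inversions in [10, 19, 17, 6, 2, 4, 7, 10]:

(0, 3): arr[0]=10 > arr[3]=6
(0, 4): arr[0]=10 > arr[4]=2
(0, 5): arr[0]=10 > arr[5]=4
(0, 6): arr[0]=10 > arr[6]=7
(1, 2): arr[1]=19 > arr[2]=17
(1, 3): arr[1]=19 > arr[3]=6
(1, 4): arr[1]=19 > arr[4]=2
(1, 5): arr[1]=19 > arr[5]=4
(1, 6): arr[1]=19 > arr[6]=7
(1, 7): arr[1]=19 > arr[7]=10
(2, 3): arr[2]=17 > arr[3]=6
(2, 4): arr[2]=17 > arr[4]=2
(2, 5): arr[2]=17 > arr[5]=4
(2, 6): arr[2]=17 > arr[6]=7
(2, 7): arr[2]=17 > arr[7]=10
(3, 4): arr[3]=6 > arr[4]=2
(3, 5): arr[3]=6 > arr[5]=4

Total inversions: 17

The array has 17 inversion(s): (0,3), (0,4), (0,5), (0,6), (1,2), (1,3), (1,4), (1,5), (1,6), (1,7), (2,3), (2,4), (2,5), (2,6), (2,7), (3,4), (3,5). Each pair (i,j) satisfies i < j and arr[i] > arr[j].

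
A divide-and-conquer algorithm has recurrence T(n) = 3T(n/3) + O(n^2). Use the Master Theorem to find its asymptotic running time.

Master Theorem for T(n) = 3T(n/3) + O(n^2):

a = 3, b = 3, c = 2
log_b(a) = log_3(3) = 1.0000

Case 3: c = 2 > log_3(3) = 1.0000
T(n) = O(n^2) = O(n^2)

For T(n) = 3T(n/3) + O(n^2): log_3(3) = 1.0000. This is Case 3 of the Master Theorem (c > log_b(a), work dominated by root), giving O(n^2).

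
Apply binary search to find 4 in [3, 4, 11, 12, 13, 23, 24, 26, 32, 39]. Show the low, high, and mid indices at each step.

Binary search for 4 in [3, 4, 11, 12, 13, 23, 24, 26, 32, 39]:

lo=0, hi=9, mid=4, arr[mid]=13 -> 13 > 4, search left half
lo=0, hi=3, mid=1, arr[mid]=4 -> Found target at index 1!

Binary search finds 4 at index 1 after 2 comparisons. The search repeatedly halves the search space by comparing with the middle element.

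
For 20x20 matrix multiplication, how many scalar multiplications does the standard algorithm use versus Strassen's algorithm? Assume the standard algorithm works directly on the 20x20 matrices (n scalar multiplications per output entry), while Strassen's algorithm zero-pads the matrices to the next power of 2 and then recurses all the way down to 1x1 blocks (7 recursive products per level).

Matrix multiplication for 20x20 matrices:

Strassen's algorithm requires power-of-2 dimensions. Pad 20x20 to 32x32 (next power of 2).

Standard algorithm: 20^3 = 8000 multiplications
Strassen's algorithm: 7^(log2(32)) = 7^5 = 16807 multiplications
Difference: 8000 - 16807 = -8807 (Strassen uses MORE here due to padding overhead — for small or just-over-power-of-2 n, padding can outweigh the per-level savings)

Standard: 8000 multiplications (20^3). Strassen: 16807 multiplications (7^5, after padding to 32x32). Strassen reduces 8 recursive multiplications to 7 at each level.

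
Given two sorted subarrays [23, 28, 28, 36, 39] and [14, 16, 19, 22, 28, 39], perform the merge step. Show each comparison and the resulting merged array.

Merging process:

Compare 23 vs 14: take 14 from right. Merged: [14]
Compare 23 vs 16: take 16 from right. Merged: [14, 16]
Compare 23 vs 19: take 19 from right. Merged: [14, 16, 19]
Compare 23 vs 22: take 22 from right. Merged: [14, 16, 19, 22]
Compare 23 vs 28: take 23 from left. Merged: [14, 16, 19, 22, 23]
Compare 28 vs 28: take 28 from left. Merged: [14, 16, 19, 22, 23, 28]
Compare 28 vs 28: take 28 from left. Merged: [14, 16, 19, 22, 23, 28, 28]
Compare 36 vs 28: take 28 from right. Merged: [14, 16, 19, 22, 23, 28, 28, 28]
Compare 36 vs 39: take 36 from left. Merged: [14, 16, 19, 22, 23, 28, 28, 28, 36]
Compare 39 vs 39: take 39 from left. Merged: [14, 16, 19, 22, 23, 28, 28, 28, 36, 39]
Append remaining from right: [39]. Merged: [14, 16, 19, 22, 23, 28, 28, 28, 36, 39, 39]

Final merged array: [14, 16, 19, 22, 23, 28, 28, 28, 36, 39, 39]
Total comparisons: 10

The merged array is [14, 16, 19, 22, 23, 28, 28, 28, 36, 39, 39], requiring 10 comparisons. The merge step runs in O(n) time where n is the total number of elements.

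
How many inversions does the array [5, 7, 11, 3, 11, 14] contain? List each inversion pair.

Finding inversions in [5, 7, 11, 3, 11, 14]:

(0, 3): arr[0]=5 > arr[3]=3
(1, 3): arr[1]=7 > arr[3]=3
(2, 3): arr[2]=11 > arr[3]=3

Total inversions: 3

The array has 3 inversion(s): (0,3), (1,3), (2,3). Each pair (i,j) satisfies i < j and arr[i] > arr[j].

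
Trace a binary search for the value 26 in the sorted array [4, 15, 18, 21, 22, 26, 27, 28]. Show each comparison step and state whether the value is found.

Binary search for 26 in [4, 15, 18, 21, 22, 26, 27, 28]:

lo=0, hi=7, mid=3, arr[mid]=21 -> 21 < 26, search right half
lo=4, hi=7, mid=5, arr[mid]=26 -> Found target at index 5!

Binary search finds 26 at index 5 after 2 comparisons. The search repeatedly halves the search space by comparing with the middle element.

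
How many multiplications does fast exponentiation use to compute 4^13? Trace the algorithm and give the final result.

Computing 4^13 by squaring (build up from 4^1; each line after the first costs one multiplication):

4^1 = 4
4^2 = (4^1)^2 = 4^2 = 16
4^3 = 4 * 4^2 = 4 * 16 = 64
4^6 = (4^3)^2 = 64^2 = 4096
4^12 = (4^6)^2 = 4096^2 = 16777216
4^13 = 4 * 4^12 = 4 * 16777216 = 67108864

Result: 67108864
Multiplications needed: 5 (5 lines after 4^1)

4^13 = 67108864. Using exponentiation by squaring, this requires 5 multiplications. The key idea: if the exponent is even, square the half-power; if odd, multiply by the base once.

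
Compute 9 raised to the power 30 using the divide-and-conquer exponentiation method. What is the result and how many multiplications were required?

Computing 9^30 by squaring (build up from 9^1; each line after the first costs one multiplication):

9^1 = 9
9^2 = (9^1)^2 = 9^2 = 81
9^3 = 9 * 9^2 = 9 * 81 = 729
9^6 = (9^3)^2 = 729^2 = 531441
9^7 = 9 * 9^6 = 9 * 531441 = 4782969
9^14 = (9^7)^2 = 4782969^2 = 22876792454961
9^15 = 9 * 9^14 = 9 * 22876792454961 = 205891132094649
9^30 = (9^15)^2 = 205891132094649^2 = 42391158275216203514294433201

Result: 42391158275216203514294433201
Multiplications needed: 7 (7 lines after 9^1)

9^30 = 42391158275216203514294433201. Using exponentiation by squaring, this requires 7 multiplications. The key idea: if the exponent is even, square the half-power; if odd, multiply by the base once.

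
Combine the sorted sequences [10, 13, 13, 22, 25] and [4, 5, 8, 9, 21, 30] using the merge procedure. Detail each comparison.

Merging process:

Compare 10 vs 4: take 4 from right. Merged: [4]
Compare 10 vs 5: take 5 from right. Merged: [4, 5]
Compare 10 vs 8: take 8 from right. Merged: [4, 5, 8]
Compare 10 vs 9: take 9 from right. Merged: [4, 5, 8, 9]
Compare 10 vs 21: take 10 from left. Merged: [4, 5, 8, 9, 10]
Compare 13 vs 21: take 13 from left. Merged: [4, 5, 8, 9, 10, 13]
Compare 13 vs 21: take 13 from left. Merged: [4, 5, 8, 9, 10, 13, 13]
Compare 22 vs 21: take 21 from right. Merged: [4, 5, 8, 9, 10, 13, 13, 21]
Compare 22 vs 30: take 22 from left. Merged: [4, 5, 8, 9, 10, 13, 13, 21, 22]
Compare 25 vs 30: take 25 from left. Merged: [4, 5, 8, 9, 10, 13, 13, 21, 22, 25]
Append remaining from right: [30]. Merged: [4, 5, 8, 9, 10, 13, 13, 21, 22, 25, 30]

Final merged array: [4, 5, 8, 9, 10, 13, 13, 21, 22, 25, 30]
Total comparisons: 10

The merged array is [4, 5, 8, 9, 10, 13, 13, 21, 22, 25, 30], requiring 10 comparisons. The merge step runs in O(n) time where n is the total number of elements.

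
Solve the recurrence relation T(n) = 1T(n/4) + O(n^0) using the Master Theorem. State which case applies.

Master Theorem for T(n) = 1T(n/4) + O(n^0):

a = 1, b = 4, c = 0
log_b(a) = log_4(1) = 0.0000

Case 2: c = 0 = log_4(1) = 0.0000
T(n) = O(n^0 log n) = O(log n)

For T(n) = 1T(n/4) + O(n^0): log_4(1) = 0.0000. This is Case 2 of the Master Theorem (c = log_b(a), equal work at all levels), giving O(log n).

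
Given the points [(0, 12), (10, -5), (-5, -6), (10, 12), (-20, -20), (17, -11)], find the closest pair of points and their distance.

Computing all pairwise distances among 6 points:

d((0, 12), (10, -5)) = 19.7231
d((0, 12), (-5, -6)) = 18.6815
d((0, 12), (10, 12)) = 10.0
d((0, 12), (-20, -20)) = 37.7359
d((0, 12), (17, -11)) = 28.6007
d((10, -5), (-5, -6)) = 15.0333
d((10, -5), (10, 12)) = 17.0
d((10, -5), (-20, -20)) = 33.541
d((10, -5), (17, -11)) = 9.2195 <-- minimum
d((-5, -6), (10, 12)) = 23.4307
d((-5, -6), (-20, -20)) = 20.5183
d((-5, -6), (17, -11)) = 22.561
d((10, 12), (-20, -20)) = 43.8634
d((10, 12), (17, -11)) = 24.0416
d((-20, -20), (17, -11)) = 38.0789

Closest pair: (10, -5) and (17, -11) with distance 9.2195

The closest pair is (10, -5) and (17, -11) with Euclidean distance 9.2195. For 6 points, brute-force pairwise comparison is shown above. For large n, the divide-and-conquer algorithm (sort by x, recurse on halves, check the dividing strip) achieves O(n log n).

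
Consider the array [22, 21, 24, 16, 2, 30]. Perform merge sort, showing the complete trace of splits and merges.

Merge sort trace:

Split: [22, 21, 24, 16, 2, 30] -> [22, 21, 24] and [16, 2, 30]
  Split: [22, 21, 24] -> [22] and [21, 24]
    Split: [21, 24] -> [21] and [24]
    Merge: [21] + [24] -> [21, 24]
  Merge: [22] + [21, 24] -> [21, 22, 24]
  Split: [16, 2, 30] -> [16] and [2, 30]
    Split: [2, 30] -> [2] and [30]
    Merge: [2] + [30] -> [2, 30]
  Merge: [16] + [2, 30] -> [2, 16, 30]
Merge: [21, 22, 24] + [2, 16, 30] -> [2, 16, 21, 22, 24, 30]

Final sorted array: [2, 16, 21, 22, 24, 30]

The merge sort proceeds by recursively splitting the array and merging sorted halves.
After all merges, the sorted array is [2, 16, 21, 22, 24, 30].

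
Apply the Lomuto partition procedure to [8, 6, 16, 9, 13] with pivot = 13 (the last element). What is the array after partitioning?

Lomuto partition with pivot = 13:

Initial array: [8, 6, 16, 9, 13]

arr[0]=8 <= 13: swap with position 0, array becomes [8, 6, 16, 9, 13]
arr[1]=6 <= 13: swap with position 1, array becomes [8, 6, 16, 9, 13]
arr[2]=16 > 13: no swap
arr[3]=9 <= 13: swap with position 2, array becomes [8, 6, 9, 16, 13]

Place pivot at position 3: [8, 6, 9, 13, 16]
Pivot position: 3

After partitioning with pivot 13, the array becomes [8, 6, 9, 13, 16]. The pivot is placed at index 3. All elements to the left of the pivot are <= 13, and all elements to the right are > 13.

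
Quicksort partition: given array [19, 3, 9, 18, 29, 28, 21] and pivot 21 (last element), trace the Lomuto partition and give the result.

Lomuto partition with pivot = 21:

Initial array: [19, 3, 9, 18, 29, 28, 21]

arr[0]=19 <= 21: swap with position 0, array becomes [19, 3, 9, 18, 29, 28, 21]
arr[1]=3 <= 21: swap with position 1, array becomes [19, 3, 9, 18, 29, 28, 21]
arr[2]=9 <= 21: swap with position 2, array becomes [19, 3, 9, 18, 29, 28, 21]
arr[3]=18 <= 21: swap with position 3, array becomes [19, 3, 9, 18, 29, 28, 21]
arr[4]=29 > 21: no swap
arr[5]=28 > 21: no swap

Place pivot at position 4: [19, 3, 9, 18, 21, 28, 29]
Pivot position: 4

After partitioning with pivot 21, the array becomes [19, 3, 9, 18, 21, 28, 29]. The pivot is placed at index 4. All elements to the left of the pivot are <= 21, and all elements to the right are > 21.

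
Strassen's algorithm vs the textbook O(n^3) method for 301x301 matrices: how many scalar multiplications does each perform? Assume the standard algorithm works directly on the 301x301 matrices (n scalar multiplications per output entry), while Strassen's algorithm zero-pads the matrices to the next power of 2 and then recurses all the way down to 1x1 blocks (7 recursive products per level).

Matrix multiplication for 301x301 matrices:

Strassen's algorithm requires power-of-2 dimensions. Pad 301x301 to 512x512 (next power of 2).

Standard algorithm: 301^3 = 27270901 multiplications
Strassen's algorithm: 7^(log2(512)) = 7^9 = 40353607 multiplications
Difference: 27270901 - 40353607 = -13082706 (Strassen uses MORE here due to padding overhead — for small or just-over-power-of-2 n, padding can outweigh the per-level savings)

Standard: 27270901 multiplications (301^3). Strassen: 40353607 multiplications (7^9, after padding to 512x512). Strassen reduces 8 recursive multiplications to 7 at each level.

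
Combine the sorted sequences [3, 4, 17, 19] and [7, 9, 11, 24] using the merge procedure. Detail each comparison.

Merging process:

Compare 3 vs 7: take 3 from left. Merged: [3]
Compare 4 vs 7: take 4 from left. Merged: [3, 4]
Compare 17 vs 7: take 7 from right. Merged: [3, 4, 7]
Compare 17 vs 9: take 9 from right. Merged: [3, 4, 7, 9]
Compare 17 vs 11: take 11 from right. Merged: [3, 4, 7, 9, 11]
Compare 17 vs 24: take 17 from left. Merged: [3, 4, 7, 9, 11, 17]
Compare 19 vs 24: take 19 from left. Merged: [3, 4, 7, 9, 11, 17, 19]
Append remaining from right: [24]. Merged: [3, 4, 7, 9, 11, 17, 19, 24]

Final merged array: [3, 4, 7, 9, 11, 17, 19, 24]
Total comparisons: 7

The merged array is [3, 4, 7, 9, 11, 17, 19, 24], requiring 7 comparisons. The merge step runs in O(n) time where n is the total number of elements.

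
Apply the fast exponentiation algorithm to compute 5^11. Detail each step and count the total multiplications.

Computing 5^11 by squaring (build up from 5^1; each line after the first costs one multiplication):

5^1 = 5
5^2 = (5^1)^2 = 5^2 = 25
5^4 = (5^2)^2 = 25^2 = 625
5^5 = 5 * 5^4 = 5 * 625 = 3125
5^10 = (5^5)^2 = 3125^2 = 9765625
5^11 = 5 * 5^10 = 5 * 9765625 = 48828125

Result: 48828125
Multiplications needed: 5 (5 lines after 5^1)

5^11 = 48828125. Using exponentiation by squaring, this requires 5 multiplications. The key idea: if the exponent is even, square the half-power; if odd, multiply by the base once.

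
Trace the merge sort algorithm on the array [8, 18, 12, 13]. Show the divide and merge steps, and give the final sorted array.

Merge sort trace:

Split: [8, 18, 12, 13] -> [8, 18] and [12, 13]
  Split: [8, 18] -> [8] and [18]
  Merge: [8] + [18] -> [8, 18]
  Split: [12, 13] -> [12] and [13]
  Merge: [12] + [13] -> [12, 13]
Merge: [8, 18] + [12, 13] -> [8, 12, 13, 18]

Final sorted array: [8, 12, 13, 18]

The merge sort proceeds by recursively splitting the array and merging sorted halves.
After all merges, the sorted array is [8, 12, 13, 18].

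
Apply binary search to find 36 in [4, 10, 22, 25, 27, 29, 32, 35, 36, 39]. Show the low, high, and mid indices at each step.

Binary search for 36 in [4, 10, 22, 25, 27, 29, 32, 35, 36, 39]:

lo=0, hi=9, mid=4, arr[mid]=27 -> 27 < 36, search right half
lo=5, hi=9, mid=7, arr[mid]=35 -> 35 < 36, search right half
lo=8, hi=9, mid=8, arr[mid]=36 -> Found target at index 8!

Binary search finds 36 at index 8 after 3 comparisons. The search repeatedly halves the search space by comparing with the middle element.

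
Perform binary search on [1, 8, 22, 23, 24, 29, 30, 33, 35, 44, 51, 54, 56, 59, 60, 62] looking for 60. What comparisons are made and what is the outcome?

Binary search for 60 in [1, 8, 22, 23, 24, 29, 30, 33, 35, 44, 51, 54, 56, 59, 60, 62]:

lo=0, hi=15, mid=7, arr[mid]=33 -> 33 < 60, search right half
lo=8, hi=15, mid=11, arr[mid]=54 -> 54 < 60, search right half
lo=12, hi=15, mid=13, arr[mid]=59 -> 59 < 60, search right half
lo=14, hi=15, mid=14, arr[mid]=60 -> Found target at index 14!

Binary search finds 60 at index 14 after 4 comparisons. The search repeatedly halves the search space by comparing with the middle element.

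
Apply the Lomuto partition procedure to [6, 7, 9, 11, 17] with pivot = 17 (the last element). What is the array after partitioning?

Lomuto partition with pivot = 17:

Initial array: [6, 7, 9, 11, 17]

arr[0]=6 <= 17: swap with position 0, array becomes [6, 7, 9, 11, 17]
arr[1]=7 <= 17: swap with position 1, array becomes [6, 7, 9, 11, 17]
arr[2]=9 <= 17: swap with position 2, array becomes [6, 7, 9, 11, 17]
arr[3]=11 <= 17: swap with position 3, array becomes [6, 7, 9, 11, 17]

Place pivot at position 4: [6, 7, 9, 11, 17]
Pivot position: 4

After partitioning with pivot 17, the array becomes [6, 7, 9, 11, 17]. The pivot is placed at index 4. All elements to the left of the pivot are <= 17, and all elements to the right are > 17.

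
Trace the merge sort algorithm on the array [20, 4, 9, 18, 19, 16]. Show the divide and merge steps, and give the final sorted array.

Merge sort trace:

Split: [20, 4, 9, 18, 19, 16] -> [20, 4, 9] and [18, 19, 16]
  Split: [20, 4, 9] -> [20] and [4, 9]
    Split: [4, 9] -> [4] and [9]
    Merge: [4] + [9] -> [4, 9]
  Merge: [20] + [4, 9] -> [4, 9, 20]
  Split: [18, 19, 16] -> [18] and [19, 16]
    Split: [19, 16] -> [19] and [16]
    Merge: [19] + [16] -> [16, 19]
  Merge: [18] + [16, 19] -> [16, 18, 19]
Merge: [4, 9, 20] + [16, 18, 19] -> [4, 9, 16, 18, 19, 20]

Final sorted array: [4, 9, 16, 18, 19, 20]

The merge sort proceeds by recursively splitting the array and merging sorted halves.
After all merges, the sorted array is [4, 9, 16, 18, 19, 20].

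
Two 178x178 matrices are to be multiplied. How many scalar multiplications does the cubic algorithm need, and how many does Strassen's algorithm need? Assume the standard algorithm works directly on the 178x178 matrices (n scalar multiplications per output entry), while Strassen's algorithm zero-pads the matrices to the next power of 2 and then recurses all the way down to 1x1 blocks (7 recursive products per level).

Matrix multiplication for 178x178 matrices:

Strassen's algorithm requires power-of-2 dimensions. Pad 178x178 to 256x256 (next power of 2).

Standard algorithm: 178^3 = 5639752 multiplications
Strassen's algorithm: 7^(log2(256)) = 7^8 = 5764801 multiplications
Difference: 5639752 - 5764801 = -125049 (Strassen uses MORE here due to padding overhead — for small or just-over-power-of-2 n, padding can outweigh the per-level savings)

Standard: 5639752 multiplications (178^3). Strassen: 5764801 multiplications (7^8, after padding to 256x256). Strassen reduces 8 recursive multiplications to 7 at each level.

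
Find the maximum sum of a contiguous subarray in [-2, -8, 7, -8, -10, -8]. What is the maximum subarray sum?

Using Kadane's algorithm on [-2, -8, 7, -8, -10, -8]:

Scanning through the array:
Position 1 (value -8): max_ending_here = -8, max_so_far = -2
Position 2 (value 7): max_ending_here = 7, max_so_far = 7
Position 3 (value -8): max_ending_here = -1, max_so_far = 7
Position 4 (value -10): max_ending_here = -10, max_so_far = 7
Position 5 (value -8): max_ending_here = -8, max_so_far = 7

Maximum subarray: [7]
Maximum sum: 7

The maximum subarray is [7] with sum 7. This subarray runs from index 2 to index 2.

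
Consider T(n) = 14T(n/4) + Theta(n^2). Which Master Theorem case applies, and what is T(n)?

Master Theorem for T(n) = 14T(n/4) + O(n^2):

a = 14, b = 4, c = 2
log_b(a) = log_4(14) = 1.9037

Case 3: c = 2 > log_4(14) = 1.9037
T(n) = O(n^2) = O(n^2)

For T(n) = 14T(n/4) + O(n^2): log_4(14) = 1.9037. This is Case 3 of the Master Theorem (c > log_b(a), work dominated by root), giving O(n^2).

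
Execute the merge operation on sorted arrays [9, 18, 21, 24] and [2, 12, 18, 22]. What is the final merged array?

Merging process:

Compare 9 vs 2: take 2 from right. Merged: [2]
Compare 9 vs 12: take 9 from left. Merged: [2, 9]
Compare 18 vs 12: take 12 from right. Merged: [2, 9, 12]
Compare 18 vs 18: take 18 from left. Merged: [2, 9, 12, 18]
Compare 21 vs 18: take 18 from right. Merged: [2, 9, 12, 18, 18]
Compare 21 vs 22: take 21 from left. Merged: [2, 9, 12, 18, 18, 21]
Compare 24 vs 22: take 22 from right. Merged: [2, 9, 12, 18, 18, 21, 22]
Append remaining from left: [24]. Merged: [2, 9, 12, 18, 18, 21, 22, 24]

Final merged array: [2, 9, 12, 18, 18, 21, 22, 24]
Total comparisons: 7

The merged array is [2, 9, 12, 18, 18, 21, 22, 24], requiring 7 comparisons. The merge step runs in O(n) time where n is the total number of elements.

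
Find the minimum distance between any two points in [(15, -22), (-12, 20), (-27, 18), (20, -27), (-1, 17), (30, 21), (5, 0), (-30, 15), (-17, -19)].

Computing all pairwise distances among 9 points:

d((15, -22), (-12, 20)) = 49.93
d((15, -22), (-27, 18)) = 58.0
d((15, -22), (20, -27)) = 7.0711
d((15, -22), (-1, 17)) = 42.1545
d((15, -22), (30, 21)) = 45.5412
d((15, -22), (5, 0)) = 24.1661
d((15, -22), (-30, 15)) = 58.258
d((15, -22), (-17, -19)) = 32.1403
d((-12, 20), (-27, 18)) = 15.1327
d((-12, 20), (20, -27)) = 56.8595
d((-12, 20), (-1, 17)) = 11.4018
d((-12, 20), (30, 21)) = 42.0119
d((-12, 20), (5, 0)) = 26.2488
d((-12, 20), (-30, 15)) = 18.6815
d((-12, 20), (-17, -19)) = 39.3192
d((-27, 18), (20, -27)) = 65.0692
d((-27, 18), (-1, 17)) = 26.0192
d((-27, 18), (30, 21)) = 57.0789
d((-27, 18), (5, 0)) = 36.7151
d((-27, 18), (-30, 15)) = 4.2426 <-- minimum
d((-27, 18), (-17, -19)) = 38.3275
d((20, -27), (-1, 17)) = 48.7545
d((20, -27), (30, 21)) = 49.0306
d((20, -27), (5, 0)) = 30.8869
d((20, -27), (-30, 15)) = 65.2993
d((20, -27), (-17, -19)) = 37.855
d((-1, 17), (30, 21)) = 31.257
d((-1, 17), (5, 0)) = 18.0278
d((-1, 17), (-30, 15)) = 29.0689
d((-1, 17), (-17, -19)) = 39.3954
d((30, 21), (5, 0)) = 32.6497
d((30, 21), (-30, 15)) = 60.2993
d((30, 21), (-17, -19)) = 61.7171
d((5, 0), (-30, 15)) = 38.0789
d((5, 0), (-17, -19)) = 29.0689
d((-30, 15), (-17, -19)) = 36.4005

Closest pair: (-27, 18) and (-30, 15) with distance 4.2426

The closest pair is (-27, 18) and (-30, 15) with Euclidean distance 4.2426. For 9 points, brute-force pairwise comparison is shown above. For large n, the divide-and-conquer algorithm (sort by x, recurse on halves, check the dividing strip) achieves O(n log n).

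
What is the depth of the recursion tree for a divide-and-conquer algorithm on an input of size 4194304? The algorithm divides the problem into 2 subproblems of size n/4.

For divide and conquer with division factor 4:

Problem sizes at each level:
Level 0: 4194304
Level 1: 1048576
Level 2: 262144
Level 3: 65536
Level 4: 16384
Level 5: 4096
Level 6: 1024
Level 7: 256
Level 8: 64
Level 9: 16
Level 10: 4
Level 11: 1

The root is level 0 and the size-1 base case is level 11 (the tree spans levels 0 through 11, i.e. 12 levels counting the root), so the depth is the number of divisions: log_4(4194304) = 11

The recursion tree depth is log_4(4194304) = 11. At each level, the problem size is divided by 4, so it takes 11 divisions to reduce to a base case of size 1. The algorithm makes 2 recursive calls at each level.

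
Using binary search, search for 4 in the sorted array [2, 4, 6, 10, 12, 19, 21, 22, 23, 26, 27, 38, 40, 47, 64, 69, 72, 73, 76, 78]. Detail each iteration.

Binary search for 4 in [2, 4, 6, 10, 12, 19, 21, 22, 23, 26, 27, 38, 40, 47, 64, 69, 72, 73, 76, 78]:

lo=0, hi=19, mid=9, arr[mid]=26 -> 26 > 4, search left half
lo=0, hi=8, mid=4, arr[mid]=12 -> 12 > 4, search left half
lo=0, hi=3, mid=1, arr[mid]=4 -> Found target at index 1!

Binary search finds 4 at index 1 after 3 comparisons. The search repeatedly halves the search space by comparing with the middle element.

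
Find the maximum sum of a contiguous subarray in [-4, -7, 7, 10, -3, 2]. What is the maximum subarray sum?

Using Kadane's algorithm on [-4, -7, 7, 10, -3, 2]:

Scanning through the array:
Position 1 (value -7): max_ending_here = -7, max_so_far = -4
Position 2 (value 7): max_ending_here = 7, max_so_far = 7
Position 3 (value 10): max_ending_here = 17, max_so_far = 17
Position 4 (value -3): max_ending_here = 14, max_so_far = 17
Position 5 (value 2): max_ending_here = 16, max_so_far = 17

Maximum subarray: [7, 10]
Maximum sum: 17

The maximum subarray is [7, 10] with sum 17. This subarray runs from index 2 to index 3.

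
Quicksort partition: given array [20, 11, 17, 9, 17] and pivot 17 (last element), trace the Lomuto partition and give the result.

Lomuto partition with pivot = 17:

Initial array: [20, 11, 17, 9, 17]

arr[0]=20 > 17: no swap
arr[1]=11 <= 17: swap with position 0, array becomes [11, 20, 17, 9, 17]
arr[2]=17 <= 17: swap with position 1, array becomes [11, 17, 20, 9, 17]
arr[3]=9 <= 17: swap with position 2, array becomes [11, 17, 9, 20, 17]

Place pivot at position 3: [11, 17, 9, 17, 20]
Pivot position: 3

After partitioning with pivot 17, the array becomes [11, 17, 9, 17, 20]. The pivot is placed at index 3. All elements to the left of the pivot are <= 17, and all elements to the right are > 17.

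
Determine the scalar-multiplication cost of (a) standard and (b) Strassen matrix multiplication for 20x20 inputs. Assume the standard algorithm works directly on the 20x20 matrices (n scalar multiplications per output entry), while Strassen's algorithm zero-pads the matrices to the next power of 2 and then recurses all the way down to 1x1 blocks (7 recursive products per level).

Matrix multiplication for 20x20 matrices:

Strassen's algorithm requires power-of-2 dimensions. Pad 20x20 to 32x32 (next power of 2).

Standard algorithm: 20^3 = 8000 multiplications
Strassen's algorithm: 7^(log2(32)) = 7^5 = 16807 multiplications
Difference: 8000 - 16807 = -8807 (Strassen uses MORE here due to padding overhead — for small or just-over-power-of-2 n, padding can outweigh the per-level savings)

Standard: 8000 multiplications (20^3). Strassen: 16807 multiplications (7^5, after padding to 32x32). Strassen reduces 8 recursive multiplications to 7 at each level.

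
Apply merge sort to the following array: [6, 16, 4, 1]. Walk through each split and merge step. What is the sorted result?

Merge sort trace:

Split: [6, 16, 4, 1] -> [6, 16] and [4, 1]
  Split: [6, 16] -> [6] and [16]
  Merge: [6] + [16] -> [6, 16]
  Split: [4, 1] -> [4] and [1]
  Merge: [4] + [1] -> [1, 4]
Merge: [6, 16] + [1, 4] -> [1, 4, 6, 16]

Final sorted array: [1, 4, 6, 16]

The merge sort proceeds by recursively splitting the array and merging sorted halves.
After all merges, the sorted array is [1, 4, 6, 16].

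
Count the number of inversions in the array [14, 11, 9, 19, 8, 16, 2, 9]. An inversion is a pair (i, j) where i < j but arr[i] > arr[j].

Finding inversions in [14, 11, 9, 19, 8, 16, 2, 9]:

(0, 1): arr[0]=14 > arr[1]=11
(0, 2): arr[0]=14 > arr[2]=9
(0, 4): arr[0]=14 > arr[4]=8
(0, 6): arr[0]=14 > arr[6]=2
(0, 7): arr[0]=14 > arr[7]=9
(1, 2): arr[1]=11 > arr[2]=9
(1, 4): arr[1]=11 > arr[4]=8
(1, 6): arr[1]=11 > arr[6]=2
(1, 7): arr[1]=11 > arr[7]=9
(2, 4): arr[2]=9 > arr[4]=8
(2, 6): arr[2]=9 > arr[6]=2
(3, 4): arr[3]=19 > arr[4]=8
(3, 5): arr[3]=19 > arr[5]=16
(3, 6): arr[3]=19 > arr[6]=2
(3, 7): arr[3]=19 > arr[7]=9
(4, 6): arr[4]=8 > arr[6]=2
(5, 6): arr[5]=16 > arr[6]=2
(5, 7): arr[5]=16 > arr[7]=9

Total inversions: 18

The array has 18 inversion(s): (0,1), (0,2), (0,4), (0,6), (0,7), (1,2), (1,4), (1,6), (1,7), (2,4), (2,6), (3,4), (3,5), (3,6), (3,7), (4,6), (5,6), (5,7). Each pair (i,j) satisfies i < j and arr[i] > arr[j].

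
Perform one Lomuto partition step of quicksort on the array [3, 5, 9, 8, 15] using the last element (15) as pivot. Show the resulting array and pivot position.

Lomuto partition with pivot = 15:

Initial array: [3, 5, 9, 8, 15]

arr[0]=3 <= 15: swap with position 0, array becomes [3, 5, 9, 8, 15]
arr[1]=5 <= 15: swap with position 1, array becomes [3, 5, 9, 8, 15]
arr[2]=9 <= 15: swap with position 2, array becomes [3, 5, 9, 8, 15]
arr[3]=8 <= 15: swap with position 3, array becomes [3, 5, 9, 8, 15]

Place pivot at position 4: [3, 5, 9, 8, 15]
Pivot position: 4

After partitioning with pivot 15, the array becomes [3, 5, 9, 8, 15]. The pivot is placed at index 4. All elements to the left of the pivot are <= 15, and all elements to the right are > 15.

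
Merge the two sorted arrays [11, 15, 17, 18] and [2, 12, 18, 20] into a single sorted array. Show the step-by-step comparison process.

Merging process:

Compare 11 vs 2: take 2 from right. Merged: [2]
Compare 11 vs 12: take 11 from left. Merged: [2, 11]
Compare 15 vs 12: take 12 from right. Merged: [2, 11, 12]
Compare 15 vs 18: take 15 from left. Merged: [2, 11, 12, 15]
Compare 17 vs 18: take 17 from left. Merged: [2, 11, 12, 15, 17]
Compare 18 vs 18: take 18 from left. Merged: [2, 11, 12, 15, 17, 18]
Append remaining from right: [18, 20]. Merged: [2, 11, 12, 15, 17, 18, 18, 20]

Final merged array: [2, 11, 12, 15, 17, 18, 18, 20]
Total comparisons: 6

The merged array is [2, 11, 12, 15, 17, 18, 18, 20], requiring 6 comparisons. The merge step runs in O(n) time where n is the total number of elements.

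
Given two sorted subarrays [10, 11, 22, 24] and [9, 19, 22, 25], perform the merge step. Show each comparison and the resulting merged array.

Merging process:

Compare 10 vs 9: take 9 from right. Merged: [9]
Compare 10 vs 19: take 10 from left. Merged: [9, 10]
Compare 11 vs 19: take 11 from left. Merged: [9, 10, 11]
Compare 22 vs 19: take 19 from right. Merged: [9, 10, 11, 19]
Compare 22 vs 22: take 22 from left. Merged: [9, 10, 11, 19, 22]
Compare 24 vs 22: take 22 from right. Merged: [9, 10, 11, 19, 22, 22]
Compare 24 vs 25: take 24 from left. Merged: [9, 10, 11, 19, 22, 22, 24]
Append remaining from right: [25]. Merged: [9, 10, 11, 19, 22, 22, 24, 25]

Final merged array: [9, 10, 11, 19, 22, 22, 24, 25]
Total comparisons: 7

The merged array is [9, 10, 11, 19, 22, 22, 24, 25], requiring 7 comparisons. The merge step runs in O(n) time where n is the total number of elements.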